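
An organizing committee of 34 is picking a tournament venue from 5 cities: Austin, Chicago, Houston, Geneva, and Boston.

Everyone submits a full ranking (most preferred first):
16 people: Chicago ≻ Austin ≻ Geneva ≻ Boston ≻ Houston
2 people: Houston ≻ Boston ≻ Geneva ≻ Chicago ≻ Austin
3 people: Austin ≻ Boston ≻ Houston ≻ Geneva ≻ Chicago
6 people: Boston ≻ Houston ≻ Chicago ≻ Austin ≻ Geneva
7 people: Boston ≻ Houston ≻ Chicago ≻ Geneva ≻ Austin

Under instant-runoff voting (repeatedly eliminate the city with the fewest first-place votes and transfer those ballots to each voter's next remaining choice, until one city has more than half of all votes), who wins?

Round 1: Austin 3, Chicago 16, Houston 2, Geneva 0, Boston 13. Geneva eliminated.
Round 2: Austin 3, Chicago 16, Houston 2, Boston 13. Houston eliminated.
Round 3: Austin 3, Chicago 16, Boston 15. Austin eliminated.
Round 4: Chicago 16, Boston 18. Boston has a majority (≥18).

Boston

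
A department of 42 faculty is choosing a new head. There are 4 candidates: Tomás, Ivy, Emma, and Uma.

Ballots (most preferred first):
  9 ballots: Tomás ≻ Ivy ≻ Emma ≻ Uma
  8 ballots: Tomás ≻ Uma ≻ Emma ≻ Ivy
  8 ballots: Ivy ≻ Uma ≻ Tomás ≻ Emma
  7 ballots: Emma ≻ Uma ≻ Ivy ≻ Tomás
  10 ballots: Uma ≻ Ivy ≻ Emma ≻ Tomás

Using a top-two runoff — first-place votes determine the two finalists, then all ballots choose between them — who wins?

Round 1 first-place votes: Tomás 17, Ivy 8, Emma 7, Uma 10. Tomás and Uma advance.
Runoff: Tomás is ranked above Uma on 17 ballots, Uma above Tomás on 25.

Uma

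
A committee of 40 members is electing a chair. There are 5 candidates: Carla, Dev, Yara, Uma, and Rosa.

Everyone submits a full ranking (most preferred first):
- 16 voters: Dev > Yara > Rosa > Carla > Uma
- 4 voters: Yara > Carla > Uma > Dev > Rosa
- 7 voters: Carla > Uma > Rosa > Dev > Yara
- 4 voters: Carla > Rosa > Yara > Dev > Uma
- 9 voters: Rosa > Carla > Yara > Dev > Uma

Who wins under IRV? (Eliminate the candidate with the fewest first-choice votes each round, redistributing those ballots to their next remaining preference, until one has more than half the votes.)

Round 1: Carla 11, Dev 16, Yara 4, Uma 0, Rosa 9. Uma eliminated.
Round 2: Carla 11, Dev 16, Yara 4, Rosa 9. Yara eliminated.
Round 3: Carla 15, Dev 16, Rosa 9. Rosa eliminated.
Round 4: Carla 24, Dev 16. Carla has a majority (≥21).

Carla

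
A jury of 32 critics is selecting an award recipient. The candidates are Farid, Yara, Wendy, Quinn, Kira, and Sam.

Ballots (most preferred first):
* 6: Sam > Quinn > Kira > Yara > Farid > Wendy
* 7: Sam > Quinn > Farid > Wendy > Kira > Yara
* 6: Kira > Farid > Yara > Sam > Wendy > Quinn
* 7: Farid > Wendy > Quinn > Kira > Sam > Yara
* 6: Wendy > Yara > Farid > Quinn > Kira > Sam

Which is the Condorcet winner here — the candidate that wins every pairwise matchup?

Farid

Farid vs Yara: 20–12
Farid vs Wendy: 26–6
Farid vs Quinn: 19–13
Farid vs Kira: 20–12
Farid vs Sam: 19–13
Farid beats every other candidate.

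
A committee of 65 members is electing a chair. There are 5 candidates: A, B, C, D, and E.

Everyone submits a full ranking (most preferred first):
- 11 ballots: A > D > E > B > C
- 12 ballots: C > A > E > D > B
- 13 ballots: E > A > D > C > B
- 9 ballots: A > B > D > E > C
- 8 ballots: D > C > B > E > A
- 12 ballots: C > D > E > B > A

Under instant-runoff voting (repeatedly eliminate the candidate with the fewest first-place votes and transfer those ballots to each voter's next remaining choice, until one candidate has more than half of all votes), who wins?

A

Round 1: A 20, B 0, C 24, D 8, E 13. B eliminated.
Round 2: A 20, C 24, D 8, E 13. D eliminated.
Round 3: A 20, C 32, E 13. E eliminated.
Round 4: A 33, C 32. A has a majority (≥33).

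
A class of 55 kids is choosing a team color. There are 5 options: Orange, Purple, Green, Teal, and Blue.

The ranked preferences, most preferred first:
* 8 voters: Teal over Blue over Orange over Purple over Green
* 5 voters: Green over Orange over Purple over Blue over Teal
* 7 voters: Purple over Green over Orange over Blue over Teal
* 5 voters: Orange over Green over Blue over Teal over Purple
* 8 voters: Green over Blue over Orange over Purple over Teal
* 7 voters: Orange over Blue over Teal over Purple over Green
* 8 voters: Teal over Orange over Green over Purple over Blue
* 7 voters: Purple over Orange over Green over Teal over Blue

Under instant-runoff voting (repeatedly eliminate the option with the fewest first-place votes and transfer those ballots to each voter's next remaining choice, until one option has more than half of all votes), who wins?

Round 1: Orange 12, Purple 14, Green 13, Teal 16, Blue 0. Blue eliminated.
Round 2: Orange 12, Purple 14, Green 13, Teal 16. Orange eliminated.
Round 3: Purple 14, Green 18, Teal 23. Purple eliminated.
Round 4: Green 32, Teal 23. Green has a majority (≥28).

Green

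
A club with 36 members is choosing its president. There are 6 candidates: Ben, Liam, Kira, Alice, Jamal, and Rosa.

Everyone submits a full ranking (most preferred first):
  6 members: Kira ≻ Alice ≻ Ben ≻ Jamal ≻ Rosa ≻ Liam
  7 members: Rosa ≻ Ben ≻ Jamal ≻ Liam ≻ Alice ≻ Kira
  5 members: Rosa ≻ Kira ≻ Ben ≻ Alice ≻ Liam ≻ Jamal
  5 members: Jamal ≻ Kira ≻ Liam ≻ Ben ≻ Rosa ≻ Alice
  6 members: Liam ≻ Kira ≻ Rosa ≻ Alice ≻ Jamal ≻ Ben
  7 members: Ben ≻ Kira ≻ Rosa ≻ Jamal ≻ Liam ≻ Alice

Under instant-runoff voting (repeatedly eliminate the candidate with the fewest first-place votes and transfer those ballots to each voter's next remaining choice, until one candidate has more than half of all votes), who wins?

Kira

Round 1: Ben 7, Liam 6, Kira 6, Alice 0, Jamal 5, Rosa 12. Alice eliminated.
Round 2: Ben 7, Liam 6, Kira 6, Jamal 5, Rosa 12. Jamal eliminated.
Round 3: Ben 7, Liam 6, Kira 11, Rosa 12. Liam eliminated.
Round 4: Ben 7, Kira 17, Rosa 12. Ben eliminated.
Round 5: Kira 24, Rosa 12. Kira has a majority (≥19).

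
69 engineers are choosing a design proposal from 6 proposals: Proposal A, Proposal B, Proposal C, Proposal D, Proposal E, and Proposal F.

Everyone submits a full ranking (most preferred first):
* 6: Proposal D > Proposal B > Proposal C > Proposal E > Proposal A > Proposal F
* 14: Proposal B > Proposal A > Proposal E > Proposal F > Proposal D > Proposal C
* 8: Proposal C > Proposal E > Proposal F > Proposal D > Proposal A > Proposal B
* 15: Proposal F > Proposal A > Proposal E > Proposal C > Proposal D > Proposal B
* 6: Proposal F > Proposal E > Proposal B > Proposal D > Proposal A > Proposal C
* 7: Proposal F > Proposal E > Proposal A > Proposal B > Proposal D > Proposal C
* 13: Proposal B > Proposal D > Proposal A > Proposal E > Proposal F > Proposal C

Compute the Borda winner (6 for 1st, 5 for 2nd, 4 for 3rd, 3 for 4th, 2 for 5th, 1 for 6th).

Proposal A: 6×2 + 14×5 + 8×2 + 15×5 + 6×2 + 7×4 + 13×4 = 265
Proposal B: 6×5 + 14×6 + 8×1 + 15×1 + 6×4 + 7×3 + 13×6 = 260
Proposal C: 6×4 + 14×1 + 8×6 + 15×3 + 6×1 + 7×1 + 13×1 = 157
Proposal D: 6×6 + 14×2 + 8×3 + 15×2 + 6×3 + 7×2 + 13×5 = 215
Proposal E: 6×3 + 14×4 + 8×5 + 15×4 + 6×5 + 7×5 + 13×3 = 278
Proposal F: 6×1 + 14×3 + 8×4 + 15×6 + 6×6 + 7×6 + 13×2 = 274

Proposal E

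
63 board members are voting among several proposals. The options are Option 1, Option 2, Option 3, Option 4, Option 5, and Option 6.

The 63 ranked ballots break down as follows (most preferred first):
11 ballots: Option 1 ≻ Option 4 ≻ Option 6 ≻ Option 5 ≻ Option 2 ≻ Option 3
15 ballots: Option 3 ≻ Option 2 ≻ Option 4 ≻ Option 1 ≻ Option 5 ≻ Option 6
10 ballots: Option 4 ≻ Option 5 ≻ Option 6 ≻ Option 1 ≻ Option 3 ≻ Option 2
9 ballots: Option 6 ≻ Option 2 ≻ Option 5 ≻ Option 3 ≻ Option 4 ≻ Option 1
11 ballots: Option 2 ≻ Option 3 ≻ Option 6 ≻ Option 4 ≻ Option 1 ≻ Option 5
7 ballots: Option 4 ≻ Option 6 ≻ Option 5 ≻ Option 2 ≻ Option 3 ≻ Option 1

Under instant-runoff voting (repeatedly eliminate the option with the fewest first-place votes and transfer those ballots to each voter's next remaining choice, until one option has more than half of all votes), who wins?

Option 2

Round 1: Option 1 11, Option 2 11, Option 3 15, Option 4 17, Option 5 0, Option 6 9. Option 5 eliminated.
Round 2: Option 1 11, Option 2 11, Option 3 15, Option 4 17, Option 6 9. Option 6 eliminated.
Round 3: Option 1 11, Option 2 20, Option 3 15, Option 4 17. Option 1 eliminated.
Round 4: Option 2 20, Option 3 15, Option 4 28. Option 3 eliminated.
Round 5: Option 2 35, Option 4 28. Option 2 has a majority (≥32).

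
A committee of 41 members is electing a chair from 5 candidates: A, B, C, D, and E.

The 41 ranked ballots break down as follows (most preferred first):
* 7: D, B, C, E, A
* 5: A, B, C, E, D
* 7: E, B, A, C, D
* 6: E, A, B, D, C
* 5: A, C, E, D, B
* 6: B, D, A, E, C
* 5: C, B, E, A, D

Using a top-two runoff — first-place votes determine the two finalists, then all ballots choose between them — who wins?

Round 1 first-place votes: A 10, B 6, C 5, D 7, E 13. E and A advance.
Runoff: E is ranked above A on 25 ballots, A above E on 16.

E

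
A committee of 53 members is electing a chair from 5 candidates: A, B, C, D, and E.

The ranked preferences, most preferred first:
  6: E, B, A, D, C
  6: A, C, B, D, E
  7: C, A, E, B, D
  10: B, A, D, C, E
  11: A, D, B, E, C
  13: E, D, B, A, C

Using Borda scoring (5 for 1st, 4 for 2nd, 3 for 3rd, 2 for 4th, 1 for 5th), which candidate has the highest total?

A

A: 6×3 + 6×5 + 7×4 + 10×4 + 11×5 + 13×2 = 197
B: 6×4 + 6×3 + 7×2 + 10×5 + 11×3 + 13×3 = 178
C: 6×1 + 6×4 + 7×5 + 10×2 + 11×1 + 13×1 = 109
D: 6×2 + 6×2 + 7×1 + 10×3 + 11×4 + 13×4 = 157
E: 6×5 + 6×1 + 7×3 + 10×1 + 11×2 + 13×5 = 154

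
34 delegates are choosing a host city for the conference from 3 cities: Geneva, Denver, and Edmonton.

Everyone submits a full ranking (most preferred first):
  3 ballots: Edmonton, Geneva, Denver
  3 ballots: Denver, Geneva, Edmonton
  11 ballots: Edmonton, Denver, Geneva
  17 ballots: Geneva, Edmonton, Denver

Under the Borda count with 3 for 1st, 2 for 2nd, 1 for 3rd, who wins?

Edmonton

Geneva: 3×2 + 3×2 + 11×1 + 17×3 = 74
Denver: 3×1 + 3×3 + 11×2 + 17×1 = 51
Edmonton: 3×3 + 3×1 + 11×3 + 17×2 = 79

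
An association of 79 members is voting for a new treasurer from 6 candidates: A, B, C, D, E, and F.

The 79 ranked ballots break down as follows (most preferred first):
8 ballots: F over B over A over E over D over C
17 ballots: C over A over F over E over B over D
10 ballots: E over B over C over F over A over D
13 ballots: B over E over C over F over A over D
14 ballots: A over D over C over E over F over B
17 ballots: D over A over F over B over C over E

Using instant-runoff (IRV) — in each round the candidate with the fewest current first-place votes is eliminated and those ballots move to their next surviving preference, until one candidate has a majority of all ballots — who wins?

B

Round 1: A 14, B 13, C 17, D 17, E 10, F 8. F eliminated.
Round 2: A 14, B 21, C 17, D 17, E 10. E eliminated.
Round 3: A 14, B 31, C 17, D 17. A eliminated.
Round 4: B 31, C 17, D 31. C eliminated.
Round 5: B 48, D 31. B has a majority (≥40).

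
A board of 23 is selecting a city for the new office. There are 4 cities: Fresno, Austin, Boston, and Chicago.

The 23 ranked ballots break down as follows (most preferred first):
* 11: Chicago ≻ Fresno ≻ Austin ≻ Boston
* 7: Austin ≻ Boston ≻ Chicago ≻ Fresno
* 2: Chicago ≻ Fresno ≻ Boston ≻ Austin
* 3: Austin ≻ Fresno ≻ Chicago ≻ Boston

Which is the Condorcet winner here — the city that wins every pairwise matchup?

Chicago vs Fresno: 20–3
Chicago vs Austin: 13–10
Chicago vs Boston: 16–7
Chicago beats every other city.

Chicago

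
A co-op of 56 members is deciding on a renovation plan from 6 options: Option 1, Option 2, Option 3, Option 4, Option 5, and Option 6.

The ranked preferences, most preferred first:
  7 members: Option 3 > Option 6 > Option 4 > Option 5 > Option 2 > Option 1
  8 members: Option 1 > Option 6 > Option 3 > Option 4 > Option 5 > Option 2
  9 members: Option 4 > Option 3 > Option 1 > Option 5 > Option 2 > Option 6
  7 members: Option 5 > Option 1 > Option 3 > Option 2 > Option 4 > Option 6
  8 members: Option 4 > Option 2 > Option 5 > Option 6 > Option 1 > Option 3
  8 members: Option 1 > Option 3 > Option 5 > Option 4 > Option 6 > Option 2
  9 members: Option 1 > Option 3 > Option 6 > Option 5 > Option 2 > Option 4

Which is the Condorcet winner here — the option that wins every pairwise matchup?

Option 1

Option 1 vs Option 2: 41–15
Option 1 vs Option 3: 40–16
Option 1 vs Option 4: 32–24
Option 1 vs Option 5: 34–22
Option 1 vs Option 6: 41–15
Option 1 beats every other option.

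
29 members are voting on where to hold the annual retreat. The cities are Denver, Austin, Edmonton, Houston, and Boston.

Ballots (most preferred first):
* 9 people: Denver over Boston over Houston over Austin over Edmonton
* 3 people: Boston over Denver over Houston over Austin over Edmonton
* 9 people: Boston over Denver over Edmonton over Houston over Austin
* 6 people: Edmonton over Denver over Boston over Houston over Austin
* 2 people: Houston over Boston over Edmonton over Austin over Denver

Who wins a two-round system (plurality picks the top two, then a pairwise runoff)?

Round 1 first-place votes: Denver 9, Austin 0, Edmonton 6, Houston 2, Boston 12. Boston and Denver advance.
Runoff: Boston is ranked above Denver on 14 ballots, Denver above Boston on 15.

Denver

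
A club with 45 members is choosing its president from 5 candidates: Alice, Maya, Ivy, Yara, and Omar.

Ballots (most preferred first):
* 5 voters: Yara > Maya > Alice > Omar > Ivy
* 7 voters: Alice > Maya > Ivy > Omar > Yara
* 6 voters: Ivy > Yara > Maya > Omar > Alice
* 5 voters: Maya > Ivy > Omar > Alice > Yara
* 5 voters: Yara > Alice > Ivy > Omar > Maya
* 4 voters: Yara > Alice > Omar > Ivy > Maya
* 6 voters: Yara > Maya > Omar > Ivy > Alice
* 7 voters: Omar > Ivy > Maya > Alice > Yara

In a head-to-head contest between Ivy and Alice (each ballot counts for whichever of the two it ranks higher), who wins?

Ivy is ranked above Alice on 24 ballots; Alice above Ivy on 21.

Ivy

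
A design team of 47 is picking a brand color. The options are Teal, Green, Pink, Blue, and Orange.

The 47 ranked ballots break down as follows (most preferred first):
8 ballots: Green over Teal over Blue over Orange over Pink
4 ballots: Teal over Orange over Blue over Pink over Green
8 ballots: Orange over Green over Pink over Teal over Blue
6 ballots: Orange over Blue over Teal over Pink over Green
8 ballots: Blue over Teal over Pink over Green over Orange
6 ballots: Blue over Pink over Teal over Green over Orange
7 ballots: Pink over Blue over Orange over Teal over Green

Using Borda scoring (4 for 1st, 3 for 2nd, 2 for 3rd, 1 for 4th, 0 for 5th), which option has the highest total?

Teal: 8×3 + 4×4 + 8×1 + 6×2 + 8×3 + 6×2 + 7×1 = 103
Green: 8×4 + 4×0 + 8×3 + 6×0 + 8×1 + 6×1 + 7×0 = 70
Pink: 8×0 + 4×1 + 8×2 + 6×1 + 8×2 + 6×3 + 7×4 = 88
Blue: 8×2 + 4×2 + 8×0 + 6×3 + 8×4 + 6×4 + 7×3 = 119
Orange: 8×1 + 4×3 + 8×4 + 6×4 + 8×0 + 6×0 + 7×2 = 90

Blue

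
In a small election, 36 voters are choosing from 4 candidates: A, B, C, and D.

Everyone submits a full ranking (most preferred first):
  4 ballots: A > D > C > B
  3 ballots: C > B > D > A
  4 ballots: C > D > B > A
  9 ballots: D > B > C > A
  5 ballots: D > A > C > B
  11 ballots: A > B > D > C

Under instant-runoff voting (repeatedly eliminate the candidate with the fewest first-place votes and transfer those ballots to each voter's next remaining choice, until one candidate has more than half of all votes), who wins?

Round 1: A 15, B 0, C 7, D 14. B eliminated.
Round 2: A 15, C 7, D 14. C eliminated.
Round 3: A 15, D 21. D has a majority (≥19).

D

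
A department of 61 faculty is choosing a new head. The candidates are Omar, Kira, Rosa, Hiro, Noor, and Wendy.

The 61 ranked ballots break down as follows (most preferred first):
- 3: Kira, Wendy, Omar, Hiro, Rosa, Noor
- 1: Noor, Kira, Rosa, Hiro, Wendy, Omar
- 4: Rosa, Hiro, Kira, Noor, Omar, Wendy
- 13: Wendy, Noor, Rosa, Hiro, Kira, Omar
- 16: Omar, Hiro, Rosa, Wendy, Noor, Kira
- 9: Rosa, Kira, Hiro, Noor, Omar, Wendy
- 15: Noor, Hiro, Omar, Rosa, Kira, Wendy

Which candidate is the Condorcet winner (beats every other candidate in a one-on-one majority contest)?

Hiro vs Omar: 42–19
Hiro vs Kira: 48–13
Hiro vs Rosa: 34–27
Hiro vs Noor: 32–29
Hiro vs Wendy: 45–16
Hiro beats every other candidate.

Hiro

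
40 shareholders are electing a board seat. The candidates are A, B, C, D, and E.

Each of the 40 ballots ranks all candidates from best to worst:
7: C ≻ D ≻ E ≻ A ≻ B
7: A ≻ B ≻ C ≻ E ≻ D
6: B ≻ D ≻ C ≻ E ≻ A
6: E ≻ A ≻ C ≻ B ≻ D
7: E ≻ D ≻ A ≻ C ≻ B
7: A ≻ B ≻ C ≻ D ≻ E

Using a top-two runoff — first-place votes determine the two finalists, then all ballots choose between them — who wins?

E

Round 1 first-place votes: A 14, B 6, C 7, D 0, E 13. A and E advance.
Runoff: A is ranked above E on 14 ballots, E above A on 26.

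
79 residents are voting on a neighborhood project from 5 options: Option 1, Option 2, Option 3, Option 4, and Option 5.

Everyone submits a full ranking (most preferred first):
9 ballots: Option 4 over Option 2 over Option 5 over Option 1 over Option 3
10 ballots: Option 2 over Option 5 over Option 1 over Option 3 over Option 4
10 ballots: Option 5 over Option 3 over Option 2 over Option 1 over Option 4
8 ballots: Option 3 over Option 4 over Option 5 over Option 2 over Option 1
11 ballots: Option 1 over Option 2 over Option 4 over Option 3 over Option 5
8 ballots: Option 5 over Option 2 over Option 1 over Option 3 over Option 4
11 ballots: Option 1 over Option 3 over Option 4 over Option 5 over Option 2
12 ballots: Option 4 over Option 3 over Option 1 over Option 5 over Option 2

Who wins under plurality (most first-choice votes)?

Option 1

First-place votes: Option 1 22, Option 2 10, Option 3 8, Option 4 21, Option 5 18.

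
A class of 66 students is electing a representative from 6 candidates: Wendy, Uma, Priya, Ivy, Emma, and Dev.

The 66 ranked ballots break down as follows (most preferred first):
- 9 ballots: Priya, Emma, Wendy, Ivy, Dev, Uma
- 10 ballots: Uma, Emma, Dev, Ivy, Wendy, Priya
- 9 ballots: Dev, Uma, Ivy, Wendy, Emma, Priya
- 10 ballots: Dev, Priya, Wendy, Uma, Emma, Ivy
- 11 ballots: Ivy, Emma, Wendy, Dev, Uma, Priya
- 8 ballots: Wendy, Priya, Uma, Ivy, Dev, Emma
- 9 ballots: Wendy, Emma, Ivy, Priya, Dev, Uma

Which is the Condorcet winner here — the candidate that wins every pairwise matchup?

Wendy vs Uma: 47–19
Wendy vs Priya: 47–19
Wendy vs Ivy: 36–30
Wendy vs Emma: 36–30
Wendy vs Dev: 37–29
Wendy beats every other candidate.

Wendy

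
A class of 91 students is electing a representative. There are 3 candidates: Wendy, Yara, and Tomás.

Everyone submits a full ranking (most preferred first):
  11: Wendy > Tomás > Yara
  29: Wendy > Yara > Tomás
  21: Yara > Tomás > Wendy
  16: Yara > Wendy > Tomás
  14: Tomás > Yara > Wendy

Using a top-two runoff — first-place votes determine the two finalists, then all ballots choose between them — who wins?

Round 1 first-place votes: Wendy 40, Yara 37, Tomás 14. Wendy and Yara advance.
Runoff: Wendy is ranked above Yara on 40 ballots, Yara above Wendy on 51.

Yara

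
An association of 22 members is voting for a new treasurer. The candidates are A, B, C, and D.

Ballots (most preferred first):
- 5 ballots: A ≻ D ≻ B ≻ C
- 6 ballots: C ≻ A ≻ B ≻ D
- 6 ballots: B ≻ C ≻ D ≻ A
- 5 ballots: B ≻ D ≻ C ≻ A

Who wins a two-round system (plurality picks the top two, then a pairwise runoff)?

B

Round 1 first-place votes: A 5, B 11, C 6, D 0. B and C advance.
Runoff: B is ranked above C on 16 ballots, C above B on 6.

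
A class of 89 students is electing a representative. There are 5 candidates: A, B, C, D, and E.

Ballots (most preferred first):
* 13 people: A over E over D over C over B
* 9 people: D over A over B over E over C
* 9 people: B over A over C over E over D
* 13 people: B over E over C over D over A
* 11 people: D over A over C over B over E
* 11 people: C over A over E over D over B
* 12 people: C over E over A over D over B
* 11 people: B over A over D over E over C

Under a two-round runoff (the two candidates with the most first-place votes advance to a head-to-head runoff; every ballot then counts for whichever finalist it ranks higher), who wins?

C

Round 1 first-place votes: A 13, B 33, C 23, D 20, E 0. B and C advance.
Runoff: B is ranked above C on 42 ballots, C above B on 47.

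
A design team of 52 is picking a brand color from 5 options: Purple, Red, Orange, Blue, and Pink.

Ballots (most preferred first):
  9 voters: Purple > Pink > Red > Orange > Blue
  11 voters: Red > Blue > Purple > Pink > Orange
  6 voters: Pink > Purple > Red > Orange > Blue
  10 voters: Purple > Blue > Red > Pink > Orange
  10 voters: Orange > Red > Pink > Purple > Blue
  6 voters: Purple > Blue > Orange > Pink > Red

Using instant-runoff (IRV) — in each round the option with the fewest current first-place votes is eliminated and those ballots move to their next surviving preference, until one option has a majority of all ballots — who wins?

Purple

Round 1: Purple 25, Red 11, Orange 10, Blue 0, Pink 6. Blue eliminated.
Round 2: Purple 25, Red 11, Orange 10, Pink 6. Pink eliminated.
Round 3: Purple 31, Red 11, Orange 10. Purple has a majority (≥27).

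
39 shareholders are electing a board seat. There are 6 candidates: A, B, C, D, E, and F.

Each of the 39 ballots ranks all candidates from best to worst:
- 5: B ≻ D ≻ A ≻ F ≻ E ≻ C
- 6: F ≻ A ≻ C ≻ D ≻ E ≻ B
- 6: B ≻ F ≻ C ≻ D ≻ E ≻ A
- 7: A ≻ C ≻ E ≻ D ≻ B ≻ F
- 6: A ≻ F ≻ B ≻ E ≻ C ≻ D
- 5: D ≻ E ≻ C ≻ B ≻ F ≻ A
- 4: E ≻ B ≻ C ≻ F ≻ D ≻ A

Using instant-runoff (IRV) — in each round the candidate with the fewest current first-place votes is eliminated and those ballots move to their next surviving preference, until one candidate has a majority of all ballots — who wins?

Round 1: A 13, B 11, C 0, D 5, E 4, F 6. C eliminated.
Round 2: A 13, B 11, D 5, E 4, F 6. E eliminated.
Round 3: A 13, B 15, D 5, F 6. D eliminated.
Round 4: A 13, B 20, F 6. B has a majority (≥20).

B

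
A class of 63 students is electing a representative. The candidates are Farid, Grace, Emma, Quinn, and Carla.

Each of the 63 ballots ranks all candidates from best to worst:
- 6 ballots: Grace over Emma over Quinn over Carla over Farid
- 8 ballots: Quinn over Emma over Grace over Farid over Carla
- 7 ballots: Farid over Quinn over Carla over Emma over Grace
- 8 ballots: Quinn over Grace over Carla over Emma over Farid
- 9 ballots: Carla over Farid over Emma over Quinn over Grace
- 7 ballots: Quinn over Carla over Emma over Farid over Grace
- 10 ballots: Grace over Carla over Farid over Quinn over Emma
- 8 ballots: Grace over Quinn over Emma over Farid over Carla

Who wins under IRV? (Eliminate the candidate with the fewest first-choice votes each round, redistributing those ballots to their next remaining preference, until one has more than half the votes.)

Quinn

Round 1: Farid 7, Grace 24, Emma 0, Quinn 23, Carla 9. Emma eliminated.
Round 2: Farid 7, Grace 24, Quinn 23, Carla 9. Farid eliminated.
Round 3: Grace 24, Quinn 30, Carla 9. Carla eliminated.
Round 4: Grace 24, Quinn 39. Quinn has a majority (≥32).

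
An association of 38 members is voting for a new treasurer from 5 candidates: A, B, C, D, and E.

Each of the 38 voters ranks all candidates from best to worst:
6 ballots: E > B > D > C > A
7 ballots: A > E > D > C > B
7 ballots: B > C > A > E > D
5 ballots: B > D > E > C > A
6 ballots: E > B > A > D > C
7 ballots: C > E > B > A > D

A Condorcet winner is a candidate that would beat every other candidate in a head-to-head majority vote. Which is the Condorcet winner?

E

E vs A: 24–14
E vs B: 26–12
E vs C: 24–14
E vs D: 33–5
E beats every other candidate.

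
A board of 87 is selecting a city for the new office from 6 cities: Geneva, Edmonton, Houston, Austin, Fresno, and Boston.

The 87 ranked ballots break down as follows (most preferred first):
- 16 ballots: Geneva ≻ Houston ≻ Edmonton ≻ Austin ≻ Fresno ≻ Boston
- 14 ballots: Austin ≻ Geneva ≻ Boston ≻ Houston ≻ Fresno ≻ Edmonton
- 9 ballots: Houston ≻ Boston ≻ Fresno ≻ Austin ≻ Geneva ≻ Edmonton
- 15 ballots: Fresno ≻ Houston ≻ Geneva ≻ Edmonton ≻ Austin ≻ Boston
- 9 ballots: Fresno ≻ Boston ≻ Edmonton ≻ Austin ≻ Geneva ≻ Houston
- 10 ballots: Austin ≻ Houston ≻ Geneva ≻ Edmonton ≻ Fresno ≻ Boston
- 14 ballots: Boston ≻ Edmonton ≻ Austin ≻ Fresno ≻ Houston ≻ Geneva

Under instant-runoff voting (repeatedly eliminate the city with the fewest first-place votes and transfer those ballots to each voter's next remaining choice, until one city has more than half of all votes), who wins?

Austin

Round 1: Geneva 16, Edmonton 0, Houston 9, Austin 24, Fresno 24, Boston 14. Edmonton eliminated.
Round 2: Geneva 16, Houston 9, Austin 24, Fresno 24, Boston 14. Houston eliminated.
Round 3: Geneva 16, Austin 24, Fresno 24, Boston 23. Geneva eliminated.
Round 4: Austin 40, Fresno 24, Boston 23. Boston eliminated.
Round 5: Austin 54, Fresno 33. Austin has a majority (≥44).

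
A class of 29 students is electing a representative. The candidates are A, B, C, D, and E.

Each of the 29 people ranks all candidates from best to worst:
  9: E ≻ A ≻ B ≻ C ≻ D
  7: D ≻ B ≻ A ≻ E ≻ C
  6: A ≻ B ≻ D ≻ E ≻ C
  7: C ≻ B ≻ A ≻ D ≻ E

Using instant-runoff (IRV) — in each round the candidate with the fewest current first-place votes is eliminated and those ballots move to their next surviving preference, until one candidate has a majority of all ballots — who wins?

Round 1: A 6, B 0, C 7, D 7, E 9. B eliminated.
Round 2: A 6, C 7, D 7, E 9. A eliminated.
Round 3: C 7, D 13, E 9. C eliminated.
Round 4: D 20, E 9. D has a majority (≥15).

D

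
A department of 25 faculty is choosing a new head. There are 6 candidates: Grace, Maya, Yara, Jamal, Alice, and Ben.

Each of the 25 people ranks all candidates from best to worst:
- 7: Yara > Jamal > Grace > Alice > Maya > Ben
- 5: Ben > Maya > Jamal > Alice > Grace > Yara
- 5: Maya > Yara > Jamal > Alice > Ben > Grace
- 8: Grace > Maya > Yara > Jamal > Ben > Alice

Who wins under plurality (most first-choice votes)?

First-place votes: Grace 8, Maya 5, Yara 7, Jamal 0, Alice 0, Ben 5.

Grace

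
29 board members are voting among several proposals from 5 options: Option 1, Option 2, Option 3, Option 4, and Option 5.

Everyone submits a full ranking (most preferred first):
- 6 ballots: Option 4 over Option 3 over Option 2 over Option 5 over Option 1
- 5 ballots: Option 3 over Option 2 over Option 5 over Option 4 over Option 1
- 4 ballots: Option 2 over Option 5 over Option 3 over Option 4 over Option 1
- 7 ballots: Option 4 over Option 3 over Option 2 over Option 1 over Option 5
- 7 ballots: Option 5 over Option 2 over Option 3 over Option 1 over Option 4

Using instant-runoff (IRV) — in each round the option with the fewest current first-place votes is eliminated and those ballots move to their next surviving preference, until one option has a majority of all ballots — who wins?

Option 5

Round 1: Option 1 0, Option 2 4, Option 3 5, Option 4 13, Option 5 7. Option 1 eliminated.
Round 2: Option 2 4, Option 3 5, Option 4 13, Option 5 7. Option 2 eliminated.
Round 3: Option 3 5, Option 4 13, Option 5 11. Option 3 eliminated.
Round 4: Option 4 13, Option 5 16. Option 5 has a majority (≥15).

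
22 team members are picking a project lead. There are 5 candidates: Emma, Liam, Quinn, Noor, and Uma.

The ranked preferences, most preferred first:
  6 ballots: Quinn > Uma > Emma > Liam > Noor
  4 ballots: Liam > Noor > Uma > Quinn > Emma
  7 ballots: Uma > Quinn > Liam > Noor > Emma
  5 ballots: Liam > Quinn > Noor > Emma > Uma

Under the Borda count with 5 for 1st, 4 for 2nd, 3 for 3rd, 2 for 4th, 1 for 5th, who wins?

Quinn

Emma: 6×3 + 4×1 + 7×1 + 5×2 = 39
Liam: 6×2 + 4×5 + 7×3 + 5×5 = 78
Quinn: 6×5 + 4×2 + 7×4 + 5×4 = 86
Noor: 6×1 + 4×4 + 7×2 + 5×3 = 51
Uma: 6×4 + 4×3 + 7×5 + 5×1 = 76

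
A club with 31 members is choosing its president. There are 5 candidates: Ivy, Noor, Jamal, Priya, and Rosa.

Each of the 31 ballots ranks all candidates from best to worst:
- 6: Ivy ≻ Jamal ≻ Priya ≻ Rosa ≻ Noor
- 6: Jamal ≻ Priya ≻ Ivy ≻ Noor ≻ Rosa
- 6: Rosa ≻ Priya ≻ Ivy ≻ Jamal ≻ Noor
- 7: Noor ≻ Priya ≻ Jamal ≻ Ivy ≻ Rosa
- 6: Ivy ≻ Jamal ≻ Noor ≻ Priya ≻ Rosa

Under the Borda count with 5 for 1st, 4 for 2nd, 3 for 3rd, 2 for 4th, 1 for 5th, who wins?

Ivy: 6×5 + 6×3 + 6×3 + 7×2 + 6×5 = 110
Noor: 6×1 + 6×2 + 6×1 + 7×5 + 6×3 = 77
Jamal: 6×4 + 6×5 + 6×2 + 7×3 + 6×4 = 111
Priya: 6×3 + 6×4 + 6×4 + 7×4 + 6×2 = 106
Rosa: 6×2 + 6×1 + 6×5 + 7×1 + 6×1 = 61

Jamal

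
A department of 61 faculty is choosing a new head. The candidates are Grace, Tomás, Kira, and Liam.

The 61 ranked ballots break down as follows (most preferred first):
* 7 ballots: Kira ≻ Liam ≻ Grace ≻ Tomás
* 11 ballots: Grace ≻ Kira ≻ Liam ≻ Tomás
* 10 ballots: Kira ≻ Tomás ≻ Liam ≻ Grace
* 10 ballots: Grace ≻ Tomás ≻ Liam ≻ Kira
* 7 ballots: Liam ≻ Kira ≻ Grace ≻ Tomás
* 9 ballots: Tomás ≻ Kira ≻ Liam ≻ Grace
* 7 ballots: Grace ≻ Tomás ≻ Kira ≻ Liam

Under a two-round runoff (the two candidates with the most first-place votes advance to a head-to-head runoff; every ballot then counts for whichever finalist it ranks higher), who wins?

Kira

Round 1 first-place votes: Grace 28, Tomás 9, Kira 17, Liam 7. Grace and Kira advance.
Runoff: Grace is ranked above Kira on 28 ballots, Kira above Grace on 33.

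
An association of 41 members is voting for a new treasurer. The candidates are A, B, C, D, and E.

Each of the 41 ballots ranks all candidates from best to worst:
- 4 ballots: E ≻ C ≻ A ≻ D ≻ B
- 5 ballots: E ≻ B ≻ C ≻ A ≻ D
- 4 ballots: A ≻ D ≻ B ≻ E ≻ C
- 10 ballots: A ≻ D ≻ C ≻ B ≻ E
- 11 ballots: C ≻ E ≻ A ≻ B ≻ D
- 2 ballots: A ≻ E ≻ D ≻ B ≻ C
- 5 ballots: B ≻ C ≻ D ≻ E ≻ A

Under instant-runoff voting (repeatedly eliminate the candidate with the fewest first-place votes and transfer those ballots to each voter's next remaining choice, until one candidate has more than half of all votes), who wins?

Round 1: A 16, B 5, C 11, D 0, E 9. D eliminated.
Round 2: A 16, B 5, C 11, E 9. B eliminated.
Round 3: A 16, C 16, E 9. E eliminated.
Round 4: A 16, C 25. C has a majority (≥21).

C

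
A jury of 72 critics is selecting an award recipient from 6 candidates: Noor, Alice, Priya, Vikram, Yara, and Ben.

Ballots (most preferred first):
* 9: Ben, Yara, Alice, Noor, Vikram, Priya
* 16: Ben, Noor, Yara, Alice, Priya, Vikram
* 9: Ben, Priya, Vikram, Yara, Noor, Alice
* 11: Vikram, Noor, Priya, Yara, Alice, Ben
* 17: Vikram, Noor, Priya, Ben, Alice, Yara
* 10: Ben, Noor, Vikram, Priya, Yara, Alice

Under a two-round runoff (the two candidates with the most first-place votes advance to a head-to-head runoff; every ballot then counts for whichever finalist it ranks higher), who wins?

Ben

Round 1 first-place votes: Noor 0, Alice 0, Priya 0, Vikram 28, Yara 0, Ben 44. Ben and Vikram advance.
Runoff: Ben is ranked above Vikram on 44 ballots, Vikram above Ben on 28.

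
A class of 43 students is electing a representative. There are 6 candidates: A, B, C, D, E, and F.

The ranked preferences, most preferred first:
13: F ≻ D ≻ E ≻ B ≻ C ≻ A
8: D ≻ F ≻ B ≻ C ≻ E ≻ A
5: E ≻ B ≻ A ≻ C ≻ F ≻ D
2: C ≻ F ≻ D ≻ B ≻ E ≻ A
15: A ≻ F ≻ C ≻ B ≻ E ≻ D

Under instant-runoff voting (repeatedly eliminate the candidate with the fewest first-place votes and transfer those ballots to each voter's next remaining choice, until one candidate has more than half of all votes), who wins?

F

Round 1: A 15, B 0, C 2, D 8, E 5, F 13. B eliminated.
Round 2: A 15, C 2, D 8, E 5, F 13. C eliminated.
Round 3: A 15, D 8, E 5, F 15. E eliminated.
Round 4: A 20, D 8, F 15. D eliminated.
Round 5: A 20, F 23. F has a majority (≥22).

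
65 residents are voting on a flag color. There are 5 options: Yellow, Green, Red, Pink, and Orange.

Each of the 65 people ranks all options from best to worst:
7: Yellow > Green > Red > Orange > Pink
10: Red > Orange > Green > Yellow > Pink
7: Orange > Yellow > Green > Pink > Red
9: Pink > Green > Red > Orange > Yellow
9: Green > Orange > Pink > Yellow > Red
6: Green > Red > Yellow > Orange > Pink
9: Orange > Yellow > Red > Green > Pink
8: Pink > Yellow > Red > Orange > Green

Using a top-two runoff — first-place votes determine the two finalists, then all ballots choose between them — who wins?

Orange

Round 1 first-place votes: Yellow 7, Green 15, Red 10, Pink 17, Orange 16. Pink and Orange advance.
Runoff: Pink is ranked above Orange on 17 ballots, Orange above Pink on 48.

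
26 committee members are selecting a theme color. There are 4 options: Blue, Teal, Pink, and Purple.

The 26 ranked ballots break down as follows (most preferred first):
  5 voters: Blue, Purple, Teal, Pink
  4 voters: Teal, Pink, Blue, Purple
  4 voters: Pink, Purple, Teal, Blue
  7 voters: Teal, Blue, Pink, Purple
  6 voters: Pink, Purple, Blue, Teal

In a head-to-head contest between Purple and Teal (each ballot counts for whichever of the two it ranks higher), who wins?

Purple

Purple is ranked above Teal on 15 ballots; Teal above Purple on 11.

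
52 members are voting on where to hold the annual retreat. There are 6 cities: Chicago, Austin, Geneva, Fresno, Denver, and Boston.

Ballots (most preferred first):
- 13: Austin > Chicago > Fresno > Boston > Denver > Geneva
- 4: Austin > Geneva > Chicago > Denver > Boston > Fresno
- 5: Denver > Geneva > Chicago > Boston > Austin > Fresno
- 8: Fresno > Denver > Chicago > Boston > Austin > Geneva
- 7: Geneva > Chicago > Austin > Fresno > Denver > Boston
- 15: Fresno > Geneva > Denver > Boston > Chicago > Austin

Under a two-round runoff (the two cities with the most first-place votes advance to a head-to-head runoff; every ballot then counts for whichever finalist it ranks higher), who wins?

Round 1 first-place votes: Chicago 0, Austin 17, Geneva 7, Fresno 23, Denver 5, Boston 0. Fresno and Austin advance.
Runoff: Fresno is ranked above Austin on 23 ballots, Austin above Fresno on 29.

Austin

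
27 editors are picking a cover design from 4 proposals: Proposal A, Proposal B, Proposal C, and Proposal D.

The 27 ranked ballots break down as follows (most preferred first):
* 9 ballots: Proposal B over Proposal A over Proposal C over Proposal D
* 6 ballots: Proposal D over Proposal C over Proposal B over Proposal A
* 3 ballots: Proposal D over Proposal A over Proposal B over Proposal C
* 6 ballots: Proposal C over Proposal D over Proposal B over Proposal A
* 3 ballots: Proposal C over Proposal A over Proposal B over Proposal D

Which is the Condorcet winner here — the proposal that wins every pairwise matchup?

Proposal C

Proposal C vs Proposal A: 15–12
Proposal C vs Proposal B: 15–12
Proposal C vs Proposal D: 18–9
Proposal C beats every other proposal.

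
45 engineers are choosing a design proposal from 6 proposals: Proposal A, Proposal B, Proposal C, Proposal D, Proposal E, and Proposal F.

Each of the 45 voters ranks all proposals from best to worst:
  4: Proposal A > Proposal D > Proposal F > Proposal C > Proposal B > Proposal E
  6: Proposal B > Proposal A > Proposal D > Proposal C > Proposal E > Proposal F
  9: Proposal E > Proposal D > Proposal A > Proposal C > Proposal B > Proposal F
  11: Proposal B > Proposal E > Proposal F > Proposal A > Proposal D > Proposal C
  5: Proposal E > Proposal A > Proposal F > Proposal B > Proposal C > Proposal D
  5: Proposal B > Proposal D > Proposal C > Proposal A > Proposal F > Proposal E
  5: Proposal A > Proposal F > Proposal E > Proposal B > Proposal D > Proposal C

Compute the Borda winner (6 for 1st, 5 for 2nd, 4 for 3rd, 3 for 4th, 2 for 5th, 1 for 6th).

Proposal A

Proposal A: 4×6 + 6×5 + 9×4 + 11×3 + 5×5 + 5×3 + 5×6 = 193
Proposal B: 4×2 + 6×6 + 9×2 + 11×6 + 5×3 + 5×6 + 5×3 = 188
Proposal C: 4×3 + 6×3 + 9×3 + 11×1 + 5×2 + 5×4 + 5×1 = 103
Proposal D: 4×5 + 6×4 + 9×5 + 11×2 + 5×1 + 5×5 + 5×2 = 151
Proposal E: 4×1 + 6×2 + 9×6 + 11×5 + 5×6 + 5×1 + 5×4 = 180
Proposal F: 4×4 + 6×1 + 9×1 + 11×4 + 5×4 + 5×2 + 5×5 = 130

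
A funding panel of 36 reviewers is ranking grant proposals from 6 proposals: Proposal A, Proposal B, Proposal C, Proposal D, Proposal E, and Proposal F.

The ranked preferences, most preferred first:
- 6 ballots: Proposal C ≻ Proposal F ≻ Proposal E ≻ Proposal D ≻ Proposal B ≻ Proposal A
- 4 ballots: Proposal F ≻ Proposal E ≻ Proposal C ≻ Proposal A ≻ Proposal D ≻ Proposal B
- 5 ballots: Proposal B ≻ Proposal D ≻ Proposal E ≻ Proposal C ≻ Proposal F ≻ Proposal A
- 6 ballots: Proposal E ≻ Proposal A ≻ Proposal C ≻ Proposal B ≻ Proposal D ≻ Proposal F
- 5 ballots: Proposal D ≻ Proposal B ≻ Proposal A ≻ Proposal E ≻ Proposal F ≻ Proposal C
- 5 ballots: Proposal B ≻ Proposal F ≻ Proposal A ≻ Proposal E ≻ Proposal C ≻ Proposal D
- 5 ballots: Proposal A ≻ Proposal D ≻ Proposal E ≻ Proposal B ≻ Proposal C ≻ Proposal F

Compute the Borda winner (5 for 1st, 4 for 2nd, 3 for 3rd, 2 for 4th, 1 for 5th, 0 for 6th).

Proposal A: 6×0 + 4×2 + 5×0 + 6×4 + 5×3 + 5×3 + 5×5 = 87
Proposal B: 6×1 + 4×0 + 5×5 + 6×2 + 5×4 + 5×5 + 5×2 = 98
Proposal C: 6×5 + 4×3 + 5×2 + 6×3 + 5×0 + 5×1 + 5×1 = 80
Proposal D: 6×2 + 4×1 + 5×4 + 6×1 + 5×5 + 5×0 + 5×4 = 87
Proposal E: 6×3 + 4×4 + 5×3 + 6×5 + 5×2 + 5×2 + 5×3 = 114
Proposal F: 6×4 + 4×5 + 5×1 + 6×0 + 5×1 + 5×4 + 5×0 = 74

Proposal E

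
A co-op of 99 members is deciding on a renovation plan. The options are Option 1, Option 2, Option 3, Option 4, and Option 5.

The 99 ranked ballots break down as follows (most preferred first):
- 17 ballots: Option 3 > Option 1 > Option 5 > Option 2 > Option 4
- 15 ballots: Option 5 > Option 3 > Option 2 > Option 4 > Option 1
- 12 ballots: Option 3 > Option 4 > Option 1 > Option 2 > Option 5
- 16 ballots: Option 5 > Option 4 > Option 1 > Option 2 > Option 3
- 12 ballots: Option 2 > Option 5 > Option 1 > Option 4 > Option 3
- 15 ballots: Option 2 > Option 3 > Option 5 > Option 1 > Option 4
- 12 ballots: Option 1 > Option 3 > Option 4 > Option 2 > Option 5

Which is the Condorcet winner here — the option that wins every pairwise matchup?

Option 3

Option 3 vs Option 1: 59–40
Option 3 vs Option 2: 56–43
Option 3 vs Option 4: 71–28
Option 3 vs Option 5: 56–43
Option 3 beats every other option.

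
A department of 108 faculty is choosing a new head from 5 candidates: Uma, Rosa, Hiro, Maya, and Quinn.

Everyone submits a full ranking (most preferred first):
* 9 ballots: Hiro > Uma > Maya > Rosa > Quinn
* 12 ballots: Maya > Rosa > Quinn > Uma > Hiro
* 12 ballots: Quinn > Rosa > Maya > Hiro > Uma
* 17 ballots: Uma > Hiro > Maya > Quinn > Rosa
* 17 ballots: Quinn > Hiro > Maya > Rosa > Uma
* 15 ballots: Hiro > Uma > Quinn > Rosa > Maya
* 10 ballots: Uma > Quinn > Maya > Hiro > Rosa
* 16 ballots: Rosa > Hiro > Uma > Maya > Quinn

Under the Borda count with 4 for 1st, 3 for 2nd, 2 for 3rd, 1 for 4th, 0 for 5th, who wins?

Uma: 9×3 + 12×1 + 12×0 + 17×4 + 17×0 + 15×3 + 10×4 + 16×2 = 224
Rosa: 9×1 + 12×3 + 12×3 + 17×0 + 17×1 + 15×1 + 10×0 + 16×4 = 177
Hiro: 9×4 + 12×0 + 12×1 + 17×3 + 17×3 + 15×4 + 10×1 + 16×3 = 268
Maya: 9×2 + 12×4 + 12×2 + 17×2 + 17×2 + 15×0 + 10×2 + 16×1 = 194
Quinn: 9×0 + 12×2 + 12×4 + 17×1 + 17×4 + 15×2 + 10×3 + 16×0 = 217

Hiro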